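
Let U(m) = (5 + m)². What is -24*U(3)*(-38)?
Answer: 58368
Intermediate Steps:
-24*U(3)*(-38) = -24*(5 + 3)²*(-38) = -24*8²*(-38) = -24*64*(-38) = -1536*(-38) = 58368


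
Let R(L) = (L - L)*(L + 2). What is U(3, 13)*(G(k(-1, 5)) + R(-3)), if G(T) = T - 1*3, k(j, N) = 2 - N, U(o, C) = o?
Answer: -18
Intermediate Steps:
R(L) = 0 (R(L) = 0*(2 + L) = 0)
G(T) = -3 + T (G(T) = T - 3 = -3 + T)
U(3, 13)*(G(k(-1, 5)) + R(-3)) = 3*((-3 + (2 - 1*5)) + 0) = 3*((-3 + (2 - 5)) + 0) = 3*((-3 - 3) + 0) = 3*(-6 + 0) = 3*(-6) = -18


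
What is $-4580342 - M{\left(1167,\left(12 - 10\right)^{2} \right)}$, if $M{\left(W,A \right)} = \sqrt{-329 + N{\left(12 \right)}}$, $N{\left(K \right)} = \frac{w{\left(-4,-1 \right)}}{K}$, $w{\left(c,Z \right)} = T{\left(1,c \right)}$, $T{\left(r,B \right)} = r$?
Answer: $-4580342 - \frac{i \sqrt{11841}}{6} \approx -4.5803 \cdot 10^{6} - 18.136 i$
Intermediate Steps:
$w{\left(c,Z \right)} = 1$
$N{\left(K \right)} = \frac{1}{K}$ ($N{\left(K \right)} = 1 \frac{1}{K} = \frac{1}{K}$)
$M{\left(W,A \right)} = \frac{i \sqrt{11841}}{6}$ ($M{\left(W,A \right)} = \sqrt{-329 + \frac{1}{12}} = \sqrt{- \frac{3947}{12}} = \frac{i \sqrt{11841}}{6}$)
$-4580342 - M{\left(1167,\left(12 - 10\right)^{2} \right)} = -4580342 - \frac{i \sqrt{11841}}{6}$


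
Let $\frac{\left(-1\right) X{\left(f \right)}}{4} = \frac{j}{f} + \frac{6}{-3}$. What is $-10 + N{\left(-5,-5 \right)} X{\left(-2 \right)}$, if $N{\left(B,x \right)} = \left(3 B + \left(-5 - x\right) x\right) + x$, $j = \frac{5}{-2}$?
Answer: $-70$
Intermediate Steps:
$j = - \frac{5}{2}$ ($j = 5 \left(- \frac{1}{2}\right) = - \frac{5}{2} \approx -2.5$)
$X{\left(f \right)} = 8 + \frac{10}{f}$ ($X{\left(f \right)} = - 4 \left(- \frac{5}{2 f} + \frac{6}{-3}\right) = - 4 \left(- \frac{5}{2 f} + 6 \left(- \frac{1}{3}\right)\right) = - 4 \left(- \frac{5}{2 f} - 2\right) = - 4 \left(-2 - \frac{5}{2 f}\right) = 8 + \frac{10}{f}$)
$N{\left(B,x \right)} = x + 3 B + x \left(-5 - x\right)$ ($N{\left(B,x \right)} = \left(3 B + x \left(-5 - x\right)\right) + x = x + 3 B + x \left(-5 - x\right)$)
$-10 + N{\left(-5,-5 \right)} X{\left(-2 \right)} = -10 + \left(- \left(-5\right)^{2} - -20 + 3 \left(-5\right)\right) \left(8 + \frac{10}{-2}\right) = -10 + \left(\left(-1\right) 25 + 20 - 15\right) \left(8 + 10 \left(- \frac{1}{2}\right)\right) = -10 + \left(-25 + 20 - 15\right) \left(8 - 5\right) = -10 - 60 = -70$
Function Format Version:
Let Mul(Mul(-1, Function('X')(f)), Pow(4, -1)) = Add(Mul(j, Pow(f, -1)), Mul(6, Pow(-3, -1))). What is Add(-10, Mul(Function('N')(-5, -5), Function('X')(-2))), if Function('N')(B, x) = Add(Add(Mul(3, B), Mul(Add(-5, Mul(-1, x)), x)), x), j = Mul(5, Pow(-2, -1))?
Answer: -70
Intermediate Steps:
j = Rational(-5, 2) (j = Mul(5, Rational(-1, 2)) = Rational(-5, 2) ≈ -2.5000)
Function('X')(f) = Add(8, Mul(10, Pow(f, -1))) (Function('X')(f) = Mul(-4, Add(Mul(Rational(-5, 2), Pow(f, -1)), Mul(6, Pow(-3, -1)))) = Mul(-4, Add(Mul(Rational(-5, 2), Pow(f, -1)), Mul(6, Rational(-1, 3)))) = Mul(-4, Add(Mul(Rational(-5, 2), Pow(f, -1)), -2)) = Mul(-4, Add(-2, Mul(Rational(-5, 2), Pow(f, -1)))) = Add(8, Mul(10, Pow(f, -1))))
Function('N')(B, x) = Add(x, Mul(3, B), Mul(x, Add(-5, Mul(-1, x)))) (Function('N')(B, x) = Add(Add(Mul(3, B), Mul(x, Add(-5, Mul(-1, x)))), x) = Add(x, Mul(3, B), Mul(x, Add(-5, Mul(-1, x)))))
Add(-10, Mul(Function('N')(-5, -5), Function('X')(-2))) = Add(-10, Mul(Add(Mul(-1, Pow(-5, 2)), Mul(-4, -5), Mul(3, -5)), Add(8, Mul(10, Pow(-2, -1))))) = Add(-10, Mul(Add(Mul(-1, 25), 20, -15), Add(8, Mul(10, Rational(-1, 2))))) = Add(-10, Mul(Add(-25, 20, -15), Add(8, -5))) = Add(-10, Mul(-20, 3)) = Add(-10, -60) = -70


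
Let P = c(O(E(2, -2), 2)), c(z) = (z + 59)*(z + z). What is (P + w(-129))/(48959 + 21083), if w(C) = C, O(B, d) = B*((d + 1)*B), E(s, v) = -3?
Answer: 645/10006 ≈ 0.064461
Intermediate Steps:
O(B, d) = B**2*(1 + d) (O(B, d) = B*((1 + d)*B) = B*(B*(1 + d)) = B**2*(1 + d))
c(z) = 2*z*(59 + z) (c(z) = (59 + z)*(2*z) = 2*z*(59 + z))
P = 4644 (P = 2*((-3)**2*(1 + 2))*(59 + (-3)**2*(1 + 2)) = 2*(9*3)*(59 + 9*3) = 2*27*(59 + 27) = 2*27*86 = 4644)
(P + w(-129))/(48959 + 21083) = (4644 - 129)/(48959 + 21083) = 4515/70042 = 4515*(1/70042) = 645/10006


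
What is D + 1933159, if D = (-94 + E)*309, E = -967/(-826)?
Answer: 1573096141/826 ≈ 1.9045e+6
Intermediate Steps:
E = 967/826 (E = -967*(-1/826) = 967/826 ≈ 1.1707)
D = -23693193/826 (D = (-94 + 967/826)*309 = -76677/826*309 = -23693193/826 ≈ -28684.)
D + 1933159 = -23693193/826 + 1933159 = 1573096141/826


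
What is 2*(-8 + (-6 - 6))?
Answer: -40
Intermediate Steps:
2*(-8 + (-6 - 6)) = 2*(-8 - 12) = 2*(-20) = -40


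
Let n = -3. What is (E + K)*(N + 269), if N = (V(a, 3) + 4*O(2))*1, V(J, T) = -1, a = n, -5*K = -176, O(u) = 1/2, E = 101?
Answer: 36774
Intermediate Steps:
O(u) = ½
K = 176/5 (K = -⅕*(-176) = 176/5 ≈ 35.200)
a = -3
N = 1 (N = (-1 + 4*(½))*1 = (-1 + 2)*1 = 1*1 = 1)
(E + K)*(N + 269) = (101 + 176/5)*(1 + 269) = (681/5)*270 = 36774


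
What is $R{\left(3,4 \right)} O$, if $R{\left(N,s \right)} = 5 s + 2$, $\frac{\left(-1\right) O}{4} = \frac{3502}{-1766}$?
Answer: $\frac{154088}{883} \approx 174.51$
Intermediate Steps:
$O = \frac{7004}{883}$ ($O = - 4 \frac{3502}{-1766} = - 4 \cdot 3502 \left(- \frac{1}{1766}\right) = \left(-4\right) \left(- \frac{1751}{883}\right) = \frac{7004}{883} \approx 7.9321$)
$R{\left(N,s \right)} = 2 + 5 s$
$R{\left(3,4 \right)} O = \left(2 + 5 \cdot 4\right) \frac{7004}{883} = \left(2 + 20\right) \frac{7004}{883} = 22 \cdot \frac{7004}{883} = \frac{154088}{883}$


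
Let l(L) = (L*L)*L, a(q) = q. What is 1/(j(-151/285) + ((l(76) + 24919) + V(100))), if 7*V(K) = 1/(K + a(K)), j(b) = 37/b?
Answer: 211400/98052640151 ≈ 2.1560e-6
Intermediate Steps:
V(K) = 1/(14*K) (V(K) = 1/(7*(K + K)) = 1/(7*((2*K))) = (1/(2*K))/7 = 1/(14*K))
l(L) = L**3 (l(L) = L**2*L = L**3)
1/(j(-151/285) + ((l(76) + 24919) + V(100))) = 1/(37/((-151/285)) + ((76**3 + 24919) + (1/14)/100)) = 1/(37/((-151*1/285)) + ((438976 + 24919) + (1/14)*(1/100))) = 1/(37/(-151/285) + (463895 + 1/1400)) = 1/(37*(-285/151) + 649453001/1400) = 1/(-10545/151 + 649453001/1400) = 1/(98052640151/211400) = 211400/98052640151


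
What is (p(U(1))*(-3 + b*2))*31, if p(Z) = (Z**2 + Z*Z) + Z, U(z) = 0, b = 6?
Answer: 0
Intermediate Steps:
p(Z) = Z + 2*Z**2 (p(Z) = (Z**2 + Z**2) + Z = 2*Z**2 + Z = Z + 2*Z**2)
(p(U(1))*(-3 + b*2))*31 = ((0*(1 + 2*0))*(-3 + 6*2))*31 = ((0*(1 + 0))*(-3 + 12))*31 = ((0*1)*9)*31 = (0*9)*31 = 0*31 = 0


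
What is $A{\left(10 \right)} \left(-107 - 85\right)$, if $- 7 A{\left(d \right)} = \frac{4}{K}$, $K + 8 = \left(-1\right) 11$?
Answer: $- \frac{768}{133} \approx -5.7744$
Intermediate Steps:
$K = -19$ ($K = -8 - 11 = -19$)
$A{\left(d \right)} = \frac{4}{133}$ ($A{\left(d \right)} = - \frac{4 \frac{1}{-19}}{7} = - \frac{4 \left(- \frac{1}{19}\right)}{7} = \left(- \frac{1}{7}\right) \left(- \frac{4}{19}\right) = \frac{4}{133}$)
$A{\left(10 \right)} \left(-107 - 85\right) = \frac{4 \left(-107 - 85\right)}{133} = \frac{4}{133} \left(-192\right) = - \frac{768}{133}$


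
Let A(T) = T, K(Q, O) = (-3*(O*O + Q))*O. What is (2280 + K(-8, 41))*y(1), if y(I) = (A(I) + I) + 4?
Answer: -1220994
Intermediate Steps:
K(Q, O) = O*(-3*Q - 3*O**2) (K(Q, O) = (-3*(O**2 + Q))*O = (-3*(Q + O**2))*O = (-3*Q - 3*O**2)*O = O*(-3*Q - 3*O**2))
y(I) = 4 + 2*I (y(I) = (I + I) + 4 = 2*I + 4 = 4 + 2*I)
(2280 + K(-8, 41))*y(1) = (2280 - 3*41*(-8 + 41**2))*(4 + 2*1) = (2280 - 3*41*(-8 + 1681))*(4 + 2) = (2280 - 3*41*1673)*6 = (2280 - 205779)*6 = -203499*6 = -1220994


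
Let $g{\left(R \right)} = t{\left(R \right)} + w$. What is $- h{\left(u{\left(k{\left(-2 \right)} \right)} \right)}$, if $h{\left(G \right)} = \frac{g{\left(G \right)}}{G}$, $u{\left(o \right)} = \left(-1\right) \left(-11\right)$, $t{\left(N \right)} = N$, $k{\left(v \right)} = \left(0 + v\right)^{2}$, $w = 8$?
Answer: $- \frac{19}{11} \approx -1.7273$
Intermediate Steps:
$k{\left(v \right)} = v^{2}$
$g{\left(R \right)} = 8 + R$ ($g{\left(R \right)} = R + 8 = 8 + R$)
$u{\left(o \right)} = 11$
$h{\left(G \right)} = \frac{8 + G}{G}$
$- h{\left(u{\left(k{\left(-2 \right)} \right)} \right)} = - \frac{8 + 11}{11} = - \frac{19}{11}$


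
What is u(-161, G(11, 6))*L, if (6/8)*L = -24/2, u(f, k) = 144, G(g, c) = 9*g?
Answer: -2304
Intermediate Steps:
L = -16 (L = 4*(-24/2)/3 = 4*(-24*1/2)/3 = (4/3)*(-12) = -16)
u(-161, G(11, 6))*L = 144*(-16) = -2304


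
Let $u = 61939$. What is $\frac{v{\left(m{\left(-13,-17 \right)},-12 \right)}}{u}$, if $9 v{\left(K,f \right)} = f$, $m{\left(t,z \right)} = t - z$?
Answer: $- \frac{4}{185817} \approx -2.1527 \cdot 10^{-5}$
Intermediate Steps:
$v{\left(K,f \right)} = \frac{f}{9}$
$\frac{v{\left(m{\left(-13,-17 \right)},-12 \right)}}{u} = \frac{\frac{1}{9} \left(-12\right)}{61939} = \left(- \frac{4}{3}\right) \frac{1}{61939} = - \frac{4}{185817}$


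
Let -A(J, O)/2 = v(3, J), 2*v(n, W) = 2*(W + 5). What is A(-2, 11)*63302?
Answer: -379812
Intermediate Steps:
v(n, W) = 5 + W (v(n, W) = (2*(W + 5))/2 = (2*(5 + W))/2 = (10 + 2*W)/2 = 5 + W)
A(J, O) = -10 - 2*J (A(J, O) = -2*(5 + J) = -10 - 2*J)
A(-2, 11)*63302 = (-10 - 2*(-2))*63302 = (-10 + 4)*63302 = -6*63302 = -379812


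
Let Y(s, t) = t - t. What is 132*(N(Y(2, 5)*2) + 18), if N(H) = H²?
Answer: 2376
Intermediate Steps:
Y(s, t) = 0
132*(N(Y(2, 5)*2) + 18) = 132*((0*2)² + 18) = 132*(0² + 18) = 132*(0 + 18) = 132*18 = 2376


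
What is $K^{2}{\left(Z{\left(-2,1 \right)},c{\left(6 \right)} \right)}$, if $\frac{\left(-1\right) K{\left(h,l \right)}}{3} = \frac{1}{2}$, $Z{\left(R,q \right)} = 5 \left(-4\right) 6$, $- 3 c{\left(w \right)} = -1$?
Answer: $\frac{9}{4} \approx 2.25$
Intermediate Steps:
$c{\left(w \right)} = \frac{1}{3}$ ($c{\left(w \right)} = \left(- \frac{1}{3}\right) \left(-1\right) = \frac{1}{3}$)
$Z{\left(R,q \right)} = -120$ ($Z{\left(R,q \right)} = \left(-20\right) 6 = -120$)
$K{\left(h,l \right)} = - \frac{3}{2}$
$K^{2}{\left(Z{\left(-2,1 \right)},c{\left(6 \right)} \right)} = \left(- \frac{3}{2}\right)^{2} = \frac{9}{4}$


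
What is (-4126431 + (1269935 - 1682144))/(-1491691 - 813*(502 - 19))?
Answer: 453864/188437 ≈ 2.4086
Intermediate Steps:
(-4126431 + (1269935 - 1682144))/(-1491691 - 813*(502 - 19)) = (-4126431 - 412209)/(-1491691 - 813*483) = -4538640/(-1491691 - 392679) = -4538640/(-1884370) = -4538640*(-1/1884370) = 453864/188437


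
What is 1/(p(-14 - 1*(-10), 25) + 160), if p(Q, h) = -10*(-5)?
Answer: 1/210 ≈ 0.0047619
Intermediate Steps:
p(Q, h) = 50
1/(p(-14 - 1*(-10), 25) + 160) = 1/(50 + 160) = 1/210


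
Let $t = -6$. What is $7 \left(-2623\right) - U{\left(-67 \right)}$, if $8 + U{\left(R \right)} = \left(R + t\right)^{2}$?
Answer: $-23682$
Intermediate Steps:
$U{\left(R \right)} = -8 + \left(-6 + R\right)^{2}$ ($U{\left(R \right)} = -8 + \left(R - 6\right)^{2} = -8 + \left(-6 + R\right)^{2}$)
$7 \left(-2623\right) - U{\left(-67 \right)} = 7 \left(-2623\right) - \left(-8 + \left(-6 - 67\right)^{2}\right) = -18361 - \left(-8 + \left(-73\right)^{2}\right) = -18361 - \left(-8 + 5329\right) = -18361 - 5321 = -23682$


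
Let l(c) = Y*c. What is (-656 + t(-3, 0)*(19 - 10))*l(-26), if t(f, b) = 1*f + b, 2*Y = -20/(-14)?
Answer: 88790/7 ≈ 12684.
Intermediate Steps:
Y = 5/7 (Y = (-20/(-14))/2 = (-20*(-1/14))/2 = (½)*(10/7) = 5/7 ≈ 0.71429)
t(f, b) = b + f (t(f, b) = f + b = b + f)
l(c) = 5*c/7
(-656 + t(-3, 0)*(19 - 10))*l(-26) = (-656 + (0 - 3)*(19 - 10))*((5/7)*(-26)) = (-656 - 3*9)*(-130/7) = (-656 - 27)*(-130/7) = -683*(-130/7) = 88790/7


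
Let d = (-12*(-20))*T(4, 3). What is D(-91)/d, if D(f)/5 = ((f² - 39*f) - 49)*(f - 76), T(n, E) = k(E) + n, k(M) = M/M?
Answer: -655809/80 ≈ -8197.6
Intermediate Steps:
k(M) = 1
T(n, E) = 1 + n
D(f) = 5*(-76 + f)*(-49 + f² - 39*f) (D(f) = 5*(((f² - 39*f) - 49)*(f - 76)) = 5*((-49 + f² - 39*f)*(-76 + f)) = 5*((-76 + f)*(-49 + f² - 39*f)) = 5*(-76 + f)*(-49 + f² - 39*f))
d = 1200 (d = (-12*(-20))*(1 + 4) = 240*5 = 1200)
D(-91)/d = (18620 - 575*(-91)² + 5*(-91)³ + 14575*(-91))/1200 = (18620 - 575*8281 + 5*(-753571) - 1326325)*(1/1200) = (18620 - 4761575 - 3767855 - 1326325)*(1/1200) = -9837135*1/1200 = -655809/80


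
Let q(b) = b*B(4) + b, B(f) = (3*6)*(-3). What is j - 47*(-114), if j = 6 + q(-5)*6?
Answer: 6954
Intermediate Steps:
B(f) = -54 (B(f) = 18*(-3) = -54)
q(b) = -53*b (q(b) = b*(-54) + b = -54*b + b = -53*b)
j = 1596 (j = 6 - 53*(-5)*6 = 6 + 265*6 = 6 + 1590 = 1596)
j - 47*(-114) = 1596 - 47*(-114) = 1596 + 5358 = 6954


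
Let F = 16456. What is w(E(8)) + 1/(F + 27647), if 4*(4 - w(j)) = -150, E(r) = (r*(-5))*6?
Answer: 3660551/88206 ≈ 41.500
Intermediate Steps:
E(r) = -30*r (E(r) = -5*r*6 = -30*r)
w(j) = 83/2 (w(j) = 4 - ¼*(-150) = 4 + 75/2 = 83/2)
w(E(8)) + 1/(F + 27647) = 83/2 + 1/(16456 + 27647) = 83/2 + 1/44103 = 3660551/88206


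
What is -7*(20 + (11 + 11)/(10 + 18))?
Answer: -291/2 ≈ -145.50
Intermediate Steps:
-7*(20 + (11 + 11)/(10 + 18)) = -7*(20 + 22/28) = -7*(20 + 22*(1/28)) = -7*(20 + 11/14) = -7*291/14 = -291/2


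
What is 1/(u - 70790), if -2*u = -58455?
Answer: -2/83125 ≈ -2.4060e-5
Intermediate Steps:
u = 58455/2 (u = -½*(-58455) = 58455/2 ≈ 29228.)
1/(u - 70790) = 1/(58455/2 - 70790) = 1/(-83125/2) = -2/83125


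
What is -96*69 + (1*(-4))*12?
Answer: -6672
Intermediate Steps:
-96*69 + (1*(-4))*12 = -6624 - 4*12 = -6624 - 48 = -6672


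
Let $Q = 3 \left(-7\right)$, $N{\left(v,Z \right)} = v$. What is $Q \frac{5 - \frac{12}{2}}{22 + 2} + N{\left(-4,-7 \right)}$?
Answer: $- \frac{25}{8} \approx -3.125$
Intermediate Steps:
$Q = -21$
$Q \frac{5 - \frac{12}{2}}{22 + 2} + N{\left(-4,-7 \right)} = - 21 \frac{5 - \frac{12}{2}}{22 + 2} - 4 = - 21 \frac{5 - 6}{24} - 4 = - 21 \left(5 - 6\right) \frac{1}{24} - 4 = - 21 \left(\left(-1\right) \frac{1}{24}\right) - 4 = \left(-21\right) \left(- \frac{1}{24}\right) - 4 = \frac{7}{8} - 4 = - \frac{25}{8}$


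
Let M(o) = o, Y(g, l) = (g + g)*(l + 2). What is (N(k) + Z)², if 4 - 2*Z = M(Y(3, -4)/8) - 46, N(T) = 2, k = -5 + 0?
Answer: 12321/16 ≈ 770.06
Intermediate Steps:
k = -5
Y(g, l) = 2*g*(2 + l) (Y(g, l) = (2*g)*(2 + l) = 2*g*(2 + l))
Z = 103/4 (Z = 2 - ((2*3*(2 - 4))/8 - 46)/2 = 2 - ((2*3*(-2))*(⅛) - 46)/2 = 2 - (-12*⅛ - 46)/2 = 2 - (-3/2 - 46)/2 = 2 - ½*(-95/2) = 2 + 95/4 = 103/4 ≈ 25.750)
(N(k) + Z)² = (2 + 103/4)² = (111/4)² = 12321/16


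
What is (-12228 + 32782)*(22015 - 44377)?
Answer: -459628548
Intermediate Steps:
(-12228 + 32782)*(22015 - 44377) = 20554*(-22362) = -459628548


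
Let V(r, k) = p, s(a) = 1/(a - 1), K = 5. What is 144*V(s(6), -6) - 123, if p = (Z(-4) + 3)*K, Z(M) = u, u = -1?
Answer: 1317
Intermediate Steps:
s(a) = 1/(-1 + a)
Z(M) = -1
p = 10 (p = (-1 + 3)*5 = 2*5 = 10)
V(r, k) = 10
144*V(s(6), -6) - 123 = 144*10 - 123 = 1440 - 123 = 1317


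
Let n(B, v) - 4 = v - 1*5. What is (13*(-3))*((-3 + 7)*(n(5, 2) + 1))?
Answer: -312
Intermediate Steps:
n(B, v) = -1 + v (n(B, v) = 4 + (v - 1*5) = 4 + (v - 5) = 4 + (-5 + v) = -1 + v)
(13*(-3))*((-3 + 7)*(n(5, 2) + 1)) = (13*(-3))*((-3 + 7)*((-1 + 2) + 1)) = -156*(1 + 1) = -156*2 = -39*8 = -312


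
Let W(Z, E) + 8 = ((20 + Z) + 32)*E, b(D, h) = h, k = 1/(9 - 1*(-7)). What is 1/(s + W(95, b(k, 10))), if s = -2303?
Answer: -1/841 ≈ -0.0011891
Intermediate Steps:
k = 1/16 (k = 1/(9 + 7) = 1/16 ≈ 0.062500)
W(Z, E) = -8 + E*(52 + Z) (W(Z, E) = -8 + ((20 + Z) + 32)*E = -8 + (52 + Z)*E = -8 + E*(52 + Z))
1/(s + W(95, b(k, 10))) = 1/(-2303 + (-8 + 52*10 + 10*95)) = 1/(-2303 + (-8 + 520 + 950)) = 1/(-2303 + 1462) = 1/(-841) = -1/841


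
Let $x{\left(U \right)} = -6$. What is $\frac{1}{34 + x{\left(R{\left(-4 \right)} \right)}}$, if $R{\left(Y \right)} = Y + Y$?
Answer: $\frac{1}{28} \approx 0.035714$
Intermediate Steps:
$R{\left(Y \right)} = 2 Y$
$\frac{1}{34 + x{\left(R{\left(-4 \right)} \right)}} = \frac{1}{34 - 6} = \frac{1}{28}$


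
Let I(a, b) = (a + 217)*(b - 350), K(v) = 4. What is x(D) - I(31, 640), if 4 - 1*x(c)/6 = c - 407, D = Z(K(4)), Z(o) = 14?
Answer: -69538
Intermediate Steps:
D = 14
x(c) = 2466 - 6*c (x(c) = 24 - 6*(c - 407) = 24 - 6*(-407 + c) = 24 + (2442 - 6*c) = 2466 - 6*c)
I(a, b) = (-350 + b)*(217 + a) (I(a, b) = (217 + a)*(-350 + b) = (-350 + b)*(217 + a))
x(D) - I(31, 640) = (2466 - 6*14) - (-75950 - 350*31 + 217*640 + 31*640) = (2466 - 84) - (-75950 - 10850 + 138880 + 19840) = 2382 - 1*71920 = 2382 - 71920 = -69538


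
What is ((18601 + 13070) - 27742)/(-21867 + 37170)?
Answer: 3929/15303 ≈ 0.25675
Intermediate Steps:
((18601 + 13070) - 27742)/(-21867 + 37170) = (31671 - 27742)/15303 = 3929*(1/15303) = 3929/15303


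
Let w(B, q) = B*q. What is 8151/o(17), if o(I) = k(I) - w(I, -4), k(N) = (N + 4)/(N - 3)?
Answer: 16302/139 ≈ 117.28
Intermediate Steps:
k(N) = (4 + N)/(-3 + N)
o(I) = 4*I + (4 + I)/(-3 + I) (o(I) = (4 + I)/(-3 + I) - I*(-4) = (4 + I)/(-3 + I) - (-4)*I = (4 + I)/(-3 + I) + 4*I = 4*I + (4 + I)/(-3 + I))
8151/o(17) = 8151/(((4 + 17 + 4*17*(-3 + 17))/(-3 + 17))) = 8151/(((4 + 17 + 4*17*14)/14)) = 8151/(((4 + 17 + 952)/14)) = 8151/(((1/14)*973)) = 8151/(139/2) = 8151*(2/139) = 16302/139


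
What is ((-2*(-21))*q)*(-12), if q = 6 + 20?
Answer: -13104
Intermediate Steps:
q = 26
((-2*(-21))*q)*(-12) = (-2*(-21)*26)*(-12) = (42*26)*(-12) = 1092*(-12) = -13104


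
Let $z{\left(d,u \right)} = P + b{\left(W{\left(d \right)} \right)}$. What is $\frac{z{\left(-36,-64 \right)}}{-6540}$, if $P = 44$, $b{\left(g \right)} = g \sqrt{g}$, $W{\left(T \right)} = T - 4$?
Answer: $- \frac{11}{1635} + \frac{4 i \sqrt{10}}{327} \approx -0.0067278 + 0.038682 i$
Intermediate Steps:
$W{\left(T \right)} = -4 + T$
$b{\left(g \right)} = g^{\frac{3}{2}}$
$z{\left(d,u \right)} = 44 + \left(-4 + d\right)^{\frac{3}{2}}$
$\frac{z{\left(-36,-64 \right)}}{-6540} = \frac{44 + \left(-4 - 36\right)^{\frac{3}{2}}}{-6540} = \left(44 + \left(-40\right)^{\frac{3}{2}}\right) \left(- \frac{1}{6540}\right) = \left(44 - 80 i \sqrt{10}\right) \left(- \frac{1}{6540}\right) = - \frac{11}{1635} + \frac{4 i \sqrt{10}}{327}$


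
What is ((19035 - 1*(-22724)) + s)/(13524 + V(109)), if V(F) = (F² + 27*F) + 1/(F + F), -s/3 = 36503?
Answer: -2953900/1235973 ≈ -2.3899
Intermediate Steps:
s = -109509 (s = -3*36503 = -109509)
V(F) = F² + 1/(2*F) + 27*F (V(F) = (F² + 27*F) + 1/(2*F) = F² + 1/(2*F) + 27*F)
((19035 - 1*(-22724)) + s)/(13524 + V(109)) = ((19035 - 1*(-22724)) - 109509)/(13524 + (109² + (½)/109 + 27*109)) = ((19035 + 22724) - 109509)/(13524 + (11881 + (½)*(1/109) + 2943)) = (41759 - 109509)/(13524 + (11881 + 1/218 + 2943)) = -67750/(13524 + 3231633/218) = -67750/6179865/218 = -67750*218/6179865 = -2953900/1235973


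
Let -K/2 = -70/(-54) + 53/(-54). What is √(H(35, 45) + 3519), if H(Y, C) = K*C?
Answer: 2*√7854/3 ≈ 59.082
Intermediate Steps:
K = -17/27 (K = -2*(-70/(-54) + 53/(-54)) = -2*(-70*(-1/54) + 53*(-1/54)) = -2*(35/27 - 53/54) = -2*17/54 = -17/27 ≈ -0.62963)
H(Y, C) = -17*C/27
√(H(35, 45) + 3519) = √(-17/27*45 + 3519) = √(-85/3 + 3519) = √(10472/3) = 2*√7854/3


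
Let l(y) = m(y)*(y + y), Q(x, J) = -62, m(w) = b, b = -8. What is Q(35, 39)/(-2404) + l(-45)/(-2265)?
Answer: -53015/181502 ≈ -0.29209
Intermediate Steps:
m(w) = -8
l(y) = -16*y (l(y) = -8*(y + y) = -16*y)
Q(35, 39)/(-2404) + l(-45)/(-2265) = -62/(-2404) - 16*(-45)/(-2265) = -62*(-1/2404) + 720*(-1/2265) = 31/1202 - 48/151 = -53015/181502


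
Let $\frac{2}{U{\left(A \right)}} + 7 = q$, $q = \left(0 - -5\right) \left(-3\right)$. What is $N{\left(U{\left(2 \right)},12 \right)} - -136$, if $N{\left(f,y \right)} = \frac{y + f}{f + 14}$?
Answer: $\frac{20939}{153} \approx 136.86$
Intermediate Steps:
$q = -15$ ($q = \left(0 + 5\right) \left(-3\right) = 5 \left(-3\right) = -15$)
$U{\left(A \right)} = - \frac{1}{11}$ ($U{\left(A \right)} = \frac{2}{-7 - 15} = \frac{2}{-22} = 2 \left(- \frac{1}{22}\right) = - \frac{1}{11}$)
$N{\left(f,y \right)} = \frac{f + y}{14 + f}$
$N{\left(U{\left(2 \right)},12 \right)} - -136 = \frac{- \frac{1}{11} + 12}{14 - \frac{1}{11}} - -136 = \frac{1}{\frac{153}{11}} \cdot \frac{131}{11} + 136 = \frac{11}{153} \cdot \frac{131}{11} + 136 = \frac{131}{153} + 136 = \frac{20939}{153}$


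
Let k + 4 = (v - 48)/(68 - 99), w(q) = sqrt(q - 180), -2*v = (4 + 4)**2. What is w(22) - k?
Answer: 44/31 + I*sqrt(158) ≈ 1.4194 + 12.57*I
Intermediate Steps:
v = -32 (v = -(4 + 4)**2/2 = -1/2*8**2 = -1/2*64 = -32)
w(q) = sqrt(-180 + q)
k = -44/31 (k = -4 + (-32 - 48)/(68 - 99) = -4 - 80/(-31) = -4 - 80*(-1/31) = -4 + 80/31 = -44/31 ≈ -1.4194)
w(22) - k = sqrt(-180 + 22) - 1*(-44/31) = sqrt(-158) + 44/31 = I*sqrt(158) + 44/31 = 44/31 + I*sqrt(158)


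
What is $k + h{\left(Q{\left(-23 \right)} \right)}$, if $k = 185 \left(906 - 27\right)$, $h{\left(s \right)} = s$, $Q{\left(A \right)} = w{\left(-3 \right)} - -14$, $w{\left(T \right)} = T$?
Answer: $162626$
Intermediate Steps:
$Q{\left(A \right)} = 11$ ($Q{\left(A \right)} = -3 - -14 = -3 + 14 = 11$)
$k = 162615$ ($k = 185 \cdot 879 = 162615$)
$k + h{\left(Q{\left(-23 \right)} \right)} = 162615 + 11 = 162626$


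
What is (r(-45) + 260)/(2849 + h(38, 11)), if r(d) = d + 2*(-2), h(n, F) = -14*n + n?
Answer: 211/2355 ≈ 0.089597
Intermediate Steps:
h(n, F) = -13*n
r(d) = -4 + d (r(d) = d - 4 = -4 + d)
(r(-45) + 260)/(2849 + h(38, 11)) = ((-4 - 45) + 260)/(2849 - 13*38) = (-49 + 260)/(2849 - 494) = 211/2355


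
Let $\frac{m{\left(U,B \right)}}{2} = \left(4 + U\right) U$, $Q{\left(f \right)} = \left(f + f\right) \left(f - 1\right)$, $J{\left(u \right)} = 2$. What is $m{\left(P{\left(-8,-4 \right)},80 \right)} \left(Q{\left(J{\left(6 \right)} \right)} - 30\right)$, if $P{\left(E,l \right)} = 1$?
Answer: $-260$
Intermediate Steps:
$Q{\left(f \right)} = 2 f \left(-1 + f\right)$
$m{\left(U,B \right)} = 2 U \left(4 + U\right)$ ($m{\left(U,B \right)} = 2 \left(4 + U\right) U = 2 U \left(4 + U\right)$)
$m{\left(P{\left(-8,-4 \right)},80 \right)} \left(Q{\left(J{\left(6 \right)} \right)} - 30\right) = 2 \cdot 1 \left(4 + 1\right) \left(2 \cdot 2 \left(-1 + 2\right) - 30\right) = 2 \cdot 1 \cdot 5 \left(2 \cdot 2 \cdot 1 - 30\right) = 10 \left(4 - 30\right) = 10 \left(-26\right) = -260$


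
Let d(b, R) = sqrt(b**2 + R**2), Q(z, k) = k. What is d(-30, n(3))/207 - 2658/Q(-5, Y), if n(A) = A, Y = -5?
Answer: 2658/5 + sqrt(101)/69 ≈ 531.75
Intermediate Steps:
d(b, R) = sqrt(R**2 + b**2)
d(-30, n(3))/207 - 2658/Q(-5, Y) = sqrt(3**2 + (-30)**2)/207 - 2658/(-5) = sqrt(9 + 900)*(1/207) - 2658*(-1/5) = sqrt(909)*(1/207) + 2658/5 = (3*sqrt(101))*(1/207) + 2658/5 = sqrt(101)/69 + 2658/5 = 2658/5 + sqrt(101)/69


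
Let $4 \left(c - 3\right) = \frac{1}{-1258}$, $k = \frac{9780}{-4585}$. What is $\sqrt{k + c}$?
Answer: $\frac{\sqrt{4613793739478}}{2307172} \approx 0.931$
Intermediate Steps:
$k = - \frac{1956}{917}$ ($k = 9780 \left(- \frac{1}{4585}\right) = - \frac{1956}{917} \approx -2.133$)
$c = \frac{15095}{5032}$ ($c = 3 + \frac{1}{4 \left(-1258\right)} = 3 + \frac{1}{4} \left(- \frac{1}{1258}\right) = 3 - \frac{1}{5032} = \frac{15095}{5032} \approx 2.9998$)
$\sqrt{k + c} = \sqrt{- \frac{1956}{917} + \frac{15095}{5032}} = \sqrt{\frac{3999523}{4614344}} = \frac{\sqrt{4613793739478}}{2307172}$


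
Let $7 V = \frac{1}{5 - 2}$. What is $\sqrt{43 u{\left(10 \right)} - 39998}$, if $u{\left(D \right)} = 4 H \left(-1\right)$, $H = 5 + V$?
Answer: $\frac{i \sqrt{18021990}}{21} \approx 202.15 i$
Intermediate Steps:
$V = \frac{1}{21}$ ($V = \frac{1}{7 \left(5 - 2\right)} = \frac{1}{7 \cdot 3} = \frac{1}{7} \cdot \frac{1}{3} = \frac{1}{21} \approx 0.047619$)
$H = \frac{106}{21}$ ($H = 5 + \frac{1}{21} = \frac{106}{21} \approx 5.0476$)
$u{\left(D \right)} = - \frac{424}{21}$ ($u{\left(D \right)} = 4 \cdot \frac{106}{21} \left(-1\right) = \frac{424}{21} \left(-1\right) = - \frac{424}{21}$)
$\sqrt{43 u{\left(10 \right)} - 39998} = \sqrt{43 \left(- \frac{424}{21}\right) - 39998} = \sqrt{- \frac{18232}{21} - 39998} = \sqrt{- \frac{858190}{21}} = \frac{i \sqrt{18021990}}{21}$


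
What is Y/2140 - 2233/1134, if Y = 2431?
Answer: -144419/173340 ≈ -0.83315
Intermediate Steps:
Y/2140 - 2233/1134 = 2431/2140 - 2233/1134 = 2431*(1/2140) - 2233*1/1134 = 2431/2140 - 319/162 = -144419/173340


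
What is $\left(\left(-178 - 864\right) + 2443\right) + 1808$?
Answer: $3209$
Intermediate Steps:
$\left(\left(-178 - 864\right) + 2443\right) + 1808 = \left(-1042 + 2443\right) + 1808 = 1401 + 1808 = 3209$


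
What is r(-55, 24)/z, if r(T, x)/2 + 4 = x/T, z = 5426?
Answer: -244/149215 ≈ -0.0016352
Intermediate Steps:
r(T, x) = -8 + 2*x/T (r(T, x) = -8 + 2*(x/T) = -8 + 2*x/T)
r(-55, 24)/z = (-8 + 2*24/(-55))/5426 = (-8 + 2*24*(-1/55))*(1/5426) = (-8 - 48/55)*(1/5426) = -488/55*1/5426 = -244/149215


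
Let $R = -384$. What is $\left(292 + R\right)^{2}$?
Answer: $8464$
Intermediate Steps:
$\left(292 + R\right)^{2} = \left(292 - 384\right)^{2} = \left(-92\right)^{2} = 8464$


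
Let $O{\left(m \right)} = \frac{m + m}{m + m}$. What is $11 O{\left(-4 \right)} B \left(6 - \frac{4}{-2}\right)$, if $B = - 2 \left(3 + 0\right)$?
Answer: $-528$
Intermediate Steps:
$B = -6$ ($B = \left(-2\right) 3 = -6$)
$O{\left(m \right)} = 1$ ($O{\left(m \right)} = \frac{2 m}{2 m} = 2 m \frac{1}{2 m} = 1$)
$11 O{\left(-4 \right)} B \left(6 - \frac{4}{-2}\right) = 11 \cdot 1 \left(- 6 \left(6 - \frac{4}{-2}\right)\right) = 11 \left(- 6 \left(6 - -2\right)\right) = 11 \left(- 6 \left(6 + 2\right)\right) = 11 \left(\left(-6\right) 8\right) = 11 \left(-48\right) = -528$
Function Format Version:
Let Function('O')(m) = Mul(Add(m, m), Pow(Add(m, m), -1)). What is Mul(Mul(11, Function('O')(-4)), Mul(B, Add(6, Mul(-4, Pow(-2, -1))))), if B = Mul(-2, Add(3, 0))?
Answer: -528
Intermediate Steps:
B = -6 (B = Mul(-2, 3) = -6)
Function('O')(m) = 1 (Function('O')(m) = Mul(Mul(2, m), Pow(Mul(2, m), -1)) = Mul(Mul(2, m), Mul(Rational(1, 2), Pow(m, -1))) = 1)
Mul(Mul(11, Function('O')(-4)), Mul(B, Add(6, Mul(-4, Pow(-2, -1))))) = Mul(Mul(11, 1), Mul(-6, Add(6, Mul(-4, Pow(-2, -1))))) = Mul(11, Mul(-6, Add(6, Mul(-4, Rational(-1, 2))))) = Mul(11, Mul(-6, Add(6, 2))) = Mul(11, Mul(-6, 8)) = Mul(11, -48) = -528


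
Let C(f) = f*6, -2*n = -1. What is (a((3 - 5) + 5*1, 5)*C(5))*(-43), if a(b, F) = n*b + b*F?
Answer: -21285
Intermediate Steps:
n = ½ (n = -½*(-1) = ½ ≈ 0.50000)
a(b, F) = b/2 + F*b (a(b, F) = b/2 + b*F = b/2 + F*b)
C(f) = 6*f
(a((3 - 5) + 5*1, 5)*C(5))*(-43) = ((((3 - 5) + 5*1)*(½ + 5))*(6*5))*(-43) = (((-2 + 5)*(11/2))*30)*(-43) = ((3*(11/2))*30)*(-43) = ((33/2)*30)*(-43) = 495*(-43) = -21285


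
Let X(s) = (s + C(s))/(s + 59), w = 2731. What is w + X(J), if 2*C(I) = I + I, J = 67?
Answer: 172120/63 ≈ 2732.1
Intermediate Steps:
C(I) = I (C(I) = (I + I)/2 = (2*I)/2 = I)
X(s) = 2*s/(59 + s) (X(s) = (s + s)/(s + 59) = (2*s)/(59 + s) = 2*s/(59 + s))
w + X(J) = 2731 + 2*67/(59 + 67) = 2731 + 2*67/126 = 2731 + 2*67*(1/126) = 2731 + 67/63 = 172120/63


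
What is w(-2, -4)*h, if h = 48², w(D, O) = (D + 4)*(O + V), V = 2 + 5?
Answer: 13824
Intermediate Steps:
V = 7
w(D, O) = (4 + D)*(7 + O) (w(D, O) = (D + 4)*(O + 7) = (4 + D)*(7 + O))
h = 2304
w(-2, -4)*h = (28 + 4*(-4) + 7*(-2) - 2*(-4))*2304 = (28 - 16 - 14 + 8)*2304 = 6*2304 = 13824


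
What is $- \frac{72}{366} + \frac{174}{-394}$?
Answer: $- \frac{7671}{12017} \approx -0.63835$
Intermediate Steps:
$- \frac{72}{366} + \frac{174}{-394} = \left(-72\right) \frac{1}{366} + 174 \left(- \frac{1}{394}\right) = - \frac{12}{61} - \frac{87}{197} = - \frac{7671}{12017}$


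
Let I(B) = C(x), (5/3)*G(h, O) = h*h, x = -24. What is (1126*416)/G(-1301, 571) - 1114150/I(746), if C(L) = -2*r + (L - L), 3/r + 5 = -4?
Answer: -8486148976595/5077803 ≈ -1.6712e+6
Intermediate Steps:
r = -1/3 (r = 3/(-5 - 4) = 3/(-9) = 3*(-1/9) = -1/3 ≈ -0.33333)
C(L) = 2/3 (C(L) = -2*(-1/3) + (L - L) = 2/3 + 0 = 2/3)
G(h, O) = 3*h**2/5 (G(h, O) = 3*(h*h)/5 = 3*h**2/5)
I(B) = 2/3
(1126*416)/G(-1301, 571) - 1114150/I(746) = (1126*416)/(((3/5)*(-1301)**2)) - 1114150/2/3 = 468416/(((3/5)*1692601)) - 1114150*3/2 = 468416/(5077803/5) - 1671225 = 468416*(5/5077803) - 1671225 = 2342080/5077803 - 1671225 = -8486148976595/5077803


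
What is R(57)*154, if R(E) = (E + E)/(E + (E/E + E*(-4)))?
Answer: -8778/85 ≈ -103.27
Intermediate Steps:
R(E) = 2*E/(1 - 3*E) (R(E) = (2*E)/(E + (1 - 4*E)) = (2*E)/(1 - 3*E) = 2*E/(1 - 3*E))
R(57)*154 = -2*57/(-1 + 3*57)*154 = -2*57/(-1 + 171)*154 = -2*57/170*154 = -2*57*1/170*154 = -57/85*154 = -8778/85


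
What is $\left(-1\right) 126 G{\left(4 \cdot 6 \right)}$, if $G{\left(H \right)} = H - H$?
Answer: $0$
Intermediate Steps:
$G{\left(H \right)} = 0$
$\left(-1\right) 126 G{\left(4 \cdot 6 \right)} = \left(-1\right) 126 \cdot 0 = \left(-126\right) 0 = 0$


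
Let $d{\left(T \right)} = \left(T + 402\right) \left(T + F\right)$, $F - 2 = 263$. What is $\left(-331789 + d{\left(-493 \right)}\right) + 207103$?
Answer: $-103938$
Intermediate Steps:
$F = 265$ ($F = 2 + 263 = 265$)
$d{\left(T \right)} = \left(265 + T\right) \left(402 + T\right)$ ($d{\left(T \right)} = \left(T + 402\right) \left(T + 265\right) = \left(402 + T\right) \left(265 + T\right) = \left(265 + T\right) \left(402 + T\right)$)
$\left(-331789 + d{\left(-493 \right)}\right) + 207103 = \left(-331789 + \left(106530 + \left(-493\right)^{2} + 667 \left(-493\right)\right)\right) + 207103 = \left(-331789 + \left(106530 + 243049 - 328831\right)\right) + 207103 = \left(-331789 + 20748\right) + 207103 = -311041 + 207103 = -103938$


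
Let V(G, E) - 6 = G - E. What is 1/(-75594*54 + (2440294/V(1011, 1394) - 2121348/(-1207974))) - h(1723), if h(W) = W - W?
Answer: -75901033/310324953843868 ≈ -2.4459e-7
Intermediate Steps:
V(G, E) = 6 + G - E (V(G, E) = 6 + (G - E) = 6 + G - E)
h(W) = 0
1/(-75594*54 + (2440294/V(1011, 1394) - 2121348/(-1207974))) - h(1723) = 1/(-75594*54 + (2440294/(6 + 1011 - 1*1394) - 2121348/(-1207974))) - 1*0 = 1/(-4082076 + (2440294/(6 + 1011 - 1394) - 2121348*(-1/1207974))) + 0 = 1/(-4082076 + (2440294/(-377) + 353558/201329)) + 0 = 1/(-4082076 + (2440294*(-1/377) + 353558/201329)) + 0 = 1/(-4082076 + (-2440294/377 + 353558/201329)) + 0 = 1/(-4082076 - 491168659360/75901033) + 0 = 1/(-310324953843868/75901033) + 0 = -75901033/310324953843868 + 0 = -75901033/310324953843868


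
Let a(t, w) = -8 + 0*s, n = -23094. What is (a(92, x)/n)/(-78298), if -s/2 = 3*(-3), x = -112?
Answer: -2/452053503 ≈ -4.4243e-9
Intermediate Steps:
s = 18 (s = -6*(-3) = -2*(-9) = 18)
a(t, w) = -8 (a(t, w) = -8 + 0*18 = -8 + 0 = -8)
(a(92, x)/n)/(-78298) = -8/(-23094)/(-78298) = -8*(-1/23094)*(-1/78298) = (4/11547)*(-1/78298) = -2/452053503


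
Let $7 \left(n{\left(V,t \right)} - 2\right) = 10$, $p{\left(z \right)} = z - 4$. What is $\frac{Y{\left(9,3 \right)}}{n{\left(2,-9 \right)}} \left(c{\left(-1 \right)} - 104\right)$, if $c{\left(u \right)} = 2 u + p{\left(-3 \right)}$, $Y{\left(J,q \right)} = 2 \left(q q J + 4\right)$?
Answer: $- \frac{67235}{12} \approx -5602.9$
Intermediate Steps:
$p{\left(z \right)} = -4 + z$ ($p{\left(z \right)} = z - 4 = -4 + z$)
$n{\left(V,t \right)} = \frac{24}{7}$ ($n{\left(V,t \right)} = 2 + \frac{1}{7} \cdot 10 = 2 + \frac{10}{7} = \frac{24}{7}$)
$Y{\left(J,q \right)} = 8 + 2 J q^{2}$ ($Y{\left(J,q \right)} = 2 \left(q^{2} J + 4\right) = 2 \left(J q^{2} + 4\right) = 2 \left(4 + J q^{2}\right) = 8 + 2 J q^{2}$)
$c{\left(u \right)} = -7 + 2 u$ ($c{\left(u \right)} = 2 u - 7 = -7 + 2 u$)
$\frac{Y{\left(9,3 \right)}}{n{\left(2,-9 \right)}} \left(c{\left(-1 \right)} - 104\right) = \frac{8 + 2 \cdot 9 \cdot 3^{2}}{\frac{24}{7}} \left(\left(-7 + 2 \left(-1\right)\right) - 104\right) = \left(8 + 2 \cdot 9 \cdot 9\right) \frac{7}{24} \left(\left(-7 - 2\right) - 104\right) = \left(8 + 162\right) \frac{7}{24} \left(-9 - 104\right) = 170 \cdot \frac{7}{24} \left(-113\right) = \frac{595}{12} \left(-113\right) = - \frac{67235}{12}$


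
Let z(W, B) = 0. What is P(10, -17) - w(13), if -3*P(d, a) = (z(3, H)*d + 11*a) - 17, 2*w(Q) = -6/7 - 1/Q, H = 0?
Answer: 12461/182 ≈ 68.467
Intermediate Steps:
w(Q) = -3/7 - 1/(2*Q) (w(Q) = (-6/7 - 1/Q)/2 = -3/7 - 1/(2*Q))
P(d, a) = 17/3 - 11*a/3 (P(d, a) = -((0*d + 11*a) - 17)/3 = -((0 + 11*a) - 17)/3 = -(11*a - 17)/3 = -(-17 + 11*a)/3 = 17/3 - 11*a/3)
P(10, -17) - w(13) = (17/3 - 11/3*(-17)) - (-7 - 6*13)/(14*13) = (17/3 + 187/3) - (-7 - 78)/(14*13) = 68 - (-85)/(14*13) = 68 - 1*(-85/182) = 68 + 85/182 = 12461/182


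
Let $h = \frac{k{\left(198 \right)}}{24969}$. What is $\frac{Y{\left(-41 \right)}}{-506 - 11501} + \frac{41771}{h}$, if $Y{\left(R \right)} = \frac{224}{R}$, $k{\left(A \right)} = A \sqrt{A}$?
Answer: $\frac{224}{492287} + \frac{347660033 \sqrt{22}}{4356} \approx 3.7435 \cdot 10^{5}$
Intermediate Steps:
$k{\left(A \right)} = A^{\frac{3}{2}}$
$h = \frac{198 \sqrt{22}}{8323}$ ($h = \frac{198^{\frac{3}{2}}}{24969} = 594 \sqrt{22} \cdot \frac{1}{24969} = \frac{198 \sqrt{22}}{8323} \approx 0.11158$)
$\frac{Y{\left(-41 \right)}}{-506 - 11501} + \frac{41771}{h} = \frac{224 \frac{1}{-41}}{-506 - 11501} + \frac{41771}{\frac{198}{8323} \sqrt{22}} = \frac{224 \left(- \frac{1}{41}\right)}{-506 - 11501} + 41771 \frac{8323 \sqrt{22}}{4356} = - \frac{224}{41 \left(-12007\right)} + \frac{347660033 \sqrt{22}}{4356} = \left(- \frac{224}{41}\right) \left(- \frac{1}{12007}\right) + \frac{347660033 \sqrt{22}}{4356} = \frac{224}{492287} + \frac{347660033 \sqrt{22}}{4356}$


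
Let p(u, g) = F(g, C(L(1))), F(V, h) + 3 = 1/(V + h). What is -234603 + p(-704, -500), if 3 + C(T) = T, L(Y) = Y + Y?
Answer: -117537607/501 ≈ -2.3461e+5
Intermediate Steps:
L(Y) = 2*Y
C(T) = -3 + T
F(V, h) = -3 + 1/(V + h)
p(u, g) = (4 - 3*g)/(-1 + g) (p(u, g) = (1 - 3*g - 3*(-3 + 2*1))/(g + (-3 + 2*1)) = (1 - 3*g - 3*(-3 + 2))/(g + (-3 + 2)) = (1 - 3*g - 3*(-1))/(g - 1) = (1 - 3*g + 3)/(-1 + g) = (4 - 3*g)/(-1 + g))
-234603 + p(-704, -500) = -234603 + (4 - 3*(-500))/(-1 - 500) = -234603 + (4 + 1500)/(-501) = -234603 - 1/501*1504 = -234603 - 1504/501 = -117537607/501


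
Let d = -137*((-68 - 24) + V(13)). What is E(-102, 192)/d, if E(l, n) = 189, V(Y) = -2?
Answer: 189/12878 ≈ 0.014676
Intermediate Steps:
d = 12878 (d = -137*((-68 - 24) - 2) = -137*(-92 - 2) = -137*(-94) = 12878)
E(-102, 192)/d = 189/12878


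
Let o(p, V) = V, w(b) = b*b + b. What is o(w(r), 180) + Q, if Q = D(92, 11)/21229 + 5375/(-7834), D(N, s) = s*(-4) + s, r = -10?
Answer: 29821073083/166307986 ≈ 179.31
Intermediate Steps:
w(b) = b + b² (w(b) = b² + b = b + b²)
D(N, s) = -3*s (D(N, s) = -4*s + s = -3*s)
Q = -114364397/166307986 (Q = -3*11/21229 + 5375/(-7834) = -33*1/21229 + 5375*(-1/7834) = -33/21229 - 5375/7834 = -114364397/166307986 ≈ -0.68767)
o(w(r), 180) + Q = 180 - 114364397/166307986 = 29821073083/166307986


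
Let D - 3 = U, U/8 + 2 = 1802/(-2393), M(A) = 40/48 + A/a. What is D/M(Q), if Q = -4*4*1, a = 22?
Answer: -3004650/16751 ≈ -179.37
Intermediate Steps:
Q = -16 (Q = -16*1 = -16)
M(A) = 5/6 + A/22 (M(A) = 40/48 + A/22 = 40*(1/48) + A*(1/22) = 5/6 + A/22)
U = -52704/2393 (U = -16 + 8*(1802/(-2393)) = -16 + 8*(1802*(-1/2393)) = -16 + 8*(-1802/2393) = -16 - 14416/2393 = -52704/2393 ≈ -22.024)
D = -45525/2393 (D = 3 - 52704/2393 = -45525/2393 ≈ -19.024)
D/M(Q) = -45525/(2393*(5/6 + (1/22)*(-16))) = -45525/(2393*(5/6 - 8/11)) = -45525/(2393*7/66) = -45525/2393*66/7 = -3004650/16751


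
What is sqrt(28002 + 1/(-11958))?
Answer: sqrt(4004111367570)/11958 ≈ 167.34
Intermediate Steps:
sqrt(28002 + 1/(-11958)) = sqrt(28002 - 1/11958) = sqrt(334847915/11958) = sqrt(4004111367570)/11958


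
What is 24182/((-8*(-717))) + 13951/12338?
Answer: 94595113/17692692 ≈ 5.3466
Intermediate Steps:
24182/((-8*(-717))) + 13951/12338 = 24182/5736 + 13951*(1/12338) = 24182*(1/5736) + 13951/12338 = 12091/2868 + 13951/12338 = 94595113/17692692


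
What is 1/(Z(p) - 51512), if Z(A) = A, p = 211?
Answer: -1/51301 ≈ -1.9493e-5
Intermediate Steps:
1/(Z(p) - 51512) = 1/(211 - 51512) = 1/(-51301) = -1/51301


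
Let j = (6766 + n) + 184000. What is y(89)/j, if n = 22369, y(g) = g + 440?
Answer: 529/213135 ≈ 0.0024820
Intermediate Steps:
y(g) = 440 + g
j = 213135 (j = (6766 + 22369) + 184000 = 29135 + 184000 = 213135)
y(89)/j = (440 + 89)/213135 = 529*(1/213135) = 529/213135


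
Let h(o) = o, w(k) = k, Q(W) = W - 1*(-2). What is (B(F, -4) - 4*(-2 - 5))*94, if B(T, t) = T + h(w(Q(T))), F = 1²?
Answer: 3008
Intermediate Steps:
Q(W) = 2 + W (Q(W) = W + 2 = 2 + W)
F = 1
B(T, t) = 2 + 2*T (B(T, t) = T + (2 + T) = 2 + 2*T)
(B(F, -4) - 4*(-2 - 5))*94 = ((2 + 2*1) - 4*(-2 - 5))*94 = ((2 + 2) - 4*(-7))*94 = (4 - 1*(-28))*94 = (4 + 28)*94 = 32*94 = 3008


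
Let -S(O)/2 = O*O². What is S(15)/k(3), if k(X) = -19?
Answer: 6750/19 ≈ 355.26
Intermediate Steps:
S(O) = -2*O³ (S(O) = -2*O*O² = -2*O³)
S(15)/k(3) = -2*15³/(-19) = -2*3375*(-1/19) = -6750*(-1/19) = 6750/19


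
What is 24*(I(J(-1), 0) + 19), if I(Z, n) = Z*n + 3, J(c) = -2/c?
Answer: 528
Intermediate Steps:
I(Z, n) = 3 + Z*n
24*(I(J(-1), 0) + 19) = 24*((3 - 2/(-1)*0) + 19) = 24*((3 - 2*(-1)*0) + 19) = 24*((3 + 2*0) + 19) = 24*((3 + 0) + 19) = 24*(3 + 19) = 24*22 = 528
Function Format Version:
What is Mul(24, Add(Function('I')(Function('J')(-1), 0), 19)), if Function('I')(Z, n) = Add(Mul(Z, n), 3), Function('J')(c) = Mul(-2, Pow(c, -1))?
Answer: 528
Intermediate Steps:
Function('I')(Z, n) = Add(3, Mul(Z, n))
Mul(24, Add(Function('I')(Function('J')(-1), 0), 19)) = Mul(24, Add(Add(3, Mul(Mul(-2, Pow(-1, -1)), 0)), 19)) = Mul(24, Add(Add(3, Mul(Mul(-2, -1), 0)), 19)) = Mul(24, Add(Add(3, Mul(2, 0)), 19)) = Mul(24, Add(Add(3, 0), 19)) = Mul(24, Add(3, 19)) = Mul(24, 22) = 528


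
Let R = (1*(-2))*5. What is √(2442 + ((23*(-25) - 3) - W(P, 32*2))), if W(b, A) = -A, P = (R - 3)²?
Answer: 2*√482 ≈ 43.909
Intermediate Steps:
R = -10 (R = -2*5 = -10)
P = 169 (P = (-10 - 3)² = (-13)² = 169)
√(2442 + ((23*(-25) - 3) - W(P, 32*2))) = √(2442 + ((23*(-25) - 3) - (-1)*32*2)) = √(2442 + ((-575 - 3) - (-1)*64)) = √(2442 + (-578 - 1*(-64))) = √(2442 + (-578 + 64)) = √(2442 - 514) = √1928 = 2*√482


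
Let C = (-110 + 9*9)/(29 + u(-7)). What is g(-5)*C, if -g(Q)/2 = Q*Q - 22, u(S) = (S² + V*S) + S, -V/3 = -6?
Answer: -174/55 ≈ -3.1636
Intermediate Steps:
V = 18 (V = -3*(-6) = 18)
u(S) = S² + 19*S (u(S) = (S² + 18*S) + S = S² + 19*S)
g(Q) = 44 - 2*Q² (g(Q) = -2*(Q*Q - 22) = -2*(Q² - 22) = -2*(-22 + Q²) = 44 - 2*Q²)
C = 29/55 (C = (-110 + 9*9)/(29 - 7*(19 - 7)) = (-110 + 81)/(29 - 7*12) = -29/(29 - 84) = -29/(-55) = -29*(-1/55) = 29/55 ≈ 0.52727)
g(-5)*C = (44 - 2*(-5)²)*(29/55) = (44 - 2*25)*(29/55) = (44 - 50)*(29/55) = -6*29/55 = -174/55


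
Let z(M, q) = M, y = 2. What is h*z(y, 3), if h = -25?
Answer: -50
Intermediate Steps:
h*z(y, 3) = -25*2 = -50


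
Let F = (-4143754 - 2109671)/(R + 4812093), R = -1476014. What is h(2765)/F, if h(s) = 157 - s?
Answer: 8700494032/6253425 ≈ 1391.3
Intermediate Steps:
F = -6253425/3336079 (F = (-4143754 - 2109671)/(-1476014 + 4812093) = -6253425/3336079 ≈ -1.8745)
h(2765)/F = (157 - 1*2765)/(-6253425/3336079) = (157 - 2765)*(-3336079/6253425) = -2608*(-3336079/6253425) = 8700494032/6253425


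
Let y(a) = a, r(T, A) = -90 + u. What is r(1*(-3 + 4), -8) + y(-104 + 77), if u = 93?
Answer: -24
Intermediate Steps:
r(T, A) = 3 (r(T, A) = -90 + 93 = 3)
r(1*(-3 + 4), -8) + y(-104 + 77) = 3 + (-104 + 77) = 3 - 27 = -24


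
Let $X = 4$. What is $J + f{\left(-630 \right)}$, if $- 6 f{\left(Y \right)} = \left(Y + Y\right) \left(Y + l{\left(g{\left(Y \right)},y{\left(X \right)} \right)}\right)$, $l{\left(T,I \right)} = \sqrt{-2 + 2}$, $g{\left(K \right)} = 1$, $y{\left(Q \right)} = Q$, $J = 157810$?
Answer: $25510$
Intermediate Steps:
$l{\left(T,I \right)} = 0$ ($l{\left(T,I \right)} = \sqrt{0} = 0$)
$f{\left(Y \right)} = - \frac{Y^{2}}{3}$ ($f{\left(Y \right)} = - \frac{\left(Y + Y\right) \left(Y + 0\right)}{6} = - \frac{2 Y Y}{6} = - \frac{2 Y^{2}}{6} = - \frac{Y^{2}}{3}$)
$J + f{\left(-630 \right)} = 157810 - \frac{\left(-630\right)^{2}}{3} = 157810 - 132300 = 25510$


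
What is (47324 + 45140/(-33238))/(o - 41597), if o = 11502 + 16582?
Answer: -786454986/224572547 ≈ -3.5020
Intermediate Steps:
o = 28084
(47324 + 45140/(-33238))/(o - 41597) = (47324 + 45140/(-33238))/(28084 - 41597) = (47324 + 45140*(-1/33238))/(-13513) = (47324 - 22570/16619)*(-1/13513) = (786454986/16619)*(-1/13513) = -786454986/224572547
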